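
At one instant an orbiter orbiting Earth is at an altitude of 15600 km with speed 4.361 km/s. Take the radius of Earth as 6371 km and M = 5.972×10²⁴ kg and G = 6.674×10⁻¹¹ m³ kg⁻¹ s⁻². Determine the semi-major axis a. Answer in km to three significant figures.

a ≈ 23100 km

μ = GM = 6.674×10⁻¹¹ × 5.972×10²⁴ = 3.986×10¹⁴ m³/s².
r = 6371 + 15600 = 21971 km = 2.197×10⁷ m.
Vis-viva rearranged: 1/a = 2/r − v²/μ = 9.103×10⁻⁸ − 4.772×10⁻⁸ = 4.331×10⁻⁸ m⁻¹.
a = 2.309×10⁷ m = 23088 km.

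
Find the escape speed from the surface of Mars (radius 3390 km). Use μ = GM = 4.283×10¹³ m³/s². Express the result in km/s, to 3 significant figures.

r = R = 3.390×10⁶ m.
Escape speed v_esc = √(2μ/r) = √(2 × 4.283×10¹³ / 3.390×10⁶) = √(2.527×10⁷) = 5027 m/s.
= 5.027 km/s.

v_esc ≈ 5.03 km/s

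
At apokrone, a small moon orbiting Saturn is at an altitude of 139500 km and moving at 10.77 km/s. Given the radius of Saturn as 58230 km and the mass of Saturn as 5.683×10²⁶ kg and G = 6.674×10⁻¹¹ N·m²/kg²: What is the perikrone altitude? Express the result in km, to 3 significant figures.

μ = GM = 6.674×10⁻¹¹ × 5.683×10²⁶ = 3.793×10¹⁶ m³/s².
r_a = 58230 + 139500 = 1.9773×10⁵ km = 1.977×10⁸ m.
Specific energy ε = v²/2 − μ/r = -1.338×10⁸ J/kg, so a = −μ/(2ε) = 1.417×10⁸ m.
The apsides satisfy r_p + r_a = 2a, so the perikrone radius is 2a − r_a = 8.569×10⁷ m = 85693 km.
Perikrone altitude = 85693 − 58230 = 27463 km.

perikrone altitude ≈ 27500 km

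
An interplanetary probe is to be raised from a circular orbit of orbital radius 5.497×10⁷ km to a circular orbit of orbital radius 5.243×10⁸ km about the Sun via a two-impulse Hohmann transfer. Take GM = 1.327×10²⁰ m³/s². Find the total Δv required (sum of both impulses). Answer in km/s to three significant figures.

r₁ = 5.497×10⁷ km = 5.497×10¹⁰ m.
r₂ = 5.243×10⁸ km = 5.243×10¹¹ m.
Transfer ellipse a_t = (r₁ + r₂)/2 = 2.896×10¹¹ m.
At r₁: circular v_c1 = √(μ/r₁) = 49130 m/s; transfer-perihelion v_p = √[μ(2/r₁ − 1/a_t)] = 66110 m/s.
Δv₁ = v_p − v_c1 = 16970 m/s.
At r₂: circular v_c2 = √(μ/r₂) = 15910 m/s; transfer-aphelion v_a = √[μ(2/r₂ − 1/a_t)] = 6931 m/s.
Δv₂ = v_c2 − v_a = 8978 m/s.
Total Δv = Δv₁ + Δv₂ = 25950 m/s = 25.95 km/s.

Δv_total ≈ 26.0 km/s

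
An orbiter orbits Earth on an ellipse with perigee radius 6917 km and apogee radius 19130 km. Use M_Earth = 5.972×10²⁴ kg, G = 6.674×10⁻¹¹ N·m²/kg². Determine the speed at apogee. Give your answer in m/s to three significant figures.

v ≈ 3330 m/s

μ = GM = 6.674×10⁻¹¹ × 5.972×10²⁴ = 3.986×10¹⁴ m³/s².
Semi-major axis a = (r_p + r_a)/2 = 13024 km = 1.302×10⁷ m.
Vis-viva: v² = μ(2/r − 1/a) = 3.986×10¹⁴ × (1.045×10⁻⁷ − 7.678×10⁻⁸) = 1.107×10⁷ m²/s².
v = 3327 m/s.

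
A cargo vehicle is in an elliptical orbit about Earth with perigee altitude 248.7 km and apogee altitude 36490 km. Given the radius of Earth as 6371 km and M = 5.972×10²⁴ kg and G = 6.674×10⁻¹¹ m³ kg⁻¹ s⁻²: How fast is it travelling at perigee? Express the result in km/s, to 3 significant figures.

v ≈ 10.2 km/s

μ = GM = 6.674×10⁻¹¹ × 5.972×10²⁴ = 3.986×10¹⁴ m³/s².
r_p = 6371 + 248.7 = 6619.7 km = 6.6197×10⁶ m.
r_a = 6371 + 36490 = 42861 km = 4.2861×10⁷ m.
Semi-major axis a = (r_p + r_a)/2 = 24740 km = 2.474×10⁷ m.
Vis-viva: v² = μ(2/r − 1/a) = 3.986×10¹⁴ × (3.021×10⁻⁷ − 4.042×10⁻⁸) = 1.043×10⁸ m²/s².
v = 10210 m/s = 10.21 km/s.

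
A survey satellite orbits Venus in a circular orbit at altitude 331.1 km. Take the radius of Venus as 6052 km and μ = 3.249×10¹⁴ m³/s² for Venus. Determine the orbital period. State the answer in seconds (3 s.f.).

r = 6052 + 331.1 = 6383.1 km = 6.3831×10⁶ m.
Kepler's third law: T = 2π√(r³/μ) = 2π√((6.383×10⁶)³ / 3.249×10¹⁴).
r³/μ = 8.005×10⁵ s², so T = 2π × 8.947×10² = 5.622×10³ s.

T ≈ 5620 seconds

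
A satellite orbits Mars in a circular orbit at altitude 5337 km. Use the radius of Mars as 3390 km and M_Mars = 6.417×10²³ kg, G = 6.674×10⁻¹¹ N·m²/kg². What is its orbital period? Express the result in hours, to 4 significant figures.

T ≈ 6.876 hours

μ = GM = 6.674×10⁻¹¹ × 6.417×10²³ = 4.283×10¹³ m³/s².
r = 3390 + 5337 = 8727.0 km = 8.7270×10⁶ m.
Kepler's third law: T = 2π√(r³/μ) = 2π√((8.727×10⁶)³ / 4.283×10¹³).
r³/μ = 1.552×10⁷ s², so T = 2π × 3.939×10³ = 2.475×10⁴ s.
Converting: 2.475×10⁴ s ÷ 3600 = 6.876 hours.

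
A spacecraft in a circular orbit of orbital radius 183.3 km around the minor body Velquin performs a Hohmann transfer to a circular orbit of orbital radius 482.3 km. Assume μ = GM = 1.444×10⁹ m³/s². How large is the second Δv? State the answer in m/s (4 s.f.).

r₁ = 183.3 km = 1.833×10⁵ m.
r₂ = 482.3 km = 4.823×10⁵ m.
Transfer ellipse a_t = (r₁ + r₂)/2 = 3.328×10⁵ m.
At r₁: circular v_c1 = √(μ/r₁) = 88.76 m/s; transfer-periapsis v_p = √[μ(2/r₁ − 1/a_t)] = 106.8 m/s.
At r₂: circular v_c2 = √(μ/r₂) = 54.72 m/s; transfer-apoapsis v_a = √[μ(2/r₂ − 1/a_t)] = 40.61 m/s.
Δv₂ = v_c2 − v_a = 14.11 m/s.

Δv ≈ 14.11 m/s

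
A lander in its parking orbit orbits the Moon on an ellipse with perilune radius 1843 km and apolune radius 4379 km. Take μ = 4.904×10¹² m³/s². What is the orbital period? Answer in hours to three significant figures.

T ≈ 4.32 hours

Semi-major axis a = (r_p + r_a)/2 = (1843.0 + 4379.0)/2 = 3111.0 km = 3.111×10⁶ m.
By Kepler's third law T = 2π√(a³/μ) = 2π × 2.478×10³ = 1.557×10⁴ s.
= 4.325 hours.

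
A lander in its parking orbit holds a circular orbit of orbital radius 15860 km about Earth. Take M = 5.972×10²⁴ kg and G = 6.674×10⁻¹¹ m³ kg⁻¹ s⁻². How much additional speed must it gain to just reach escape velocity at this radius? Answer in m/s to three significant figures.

Δv ≈ 2080 m/s

μ = GM = 6.674×10⁻¹¹ × 5.972×10²⁴ = 3.986×10¹⁴ m³/s².
r = 15860 km = 1.586×10⁷ m.
Circular speed v_c = √(μ/r) = 5013 m/s.
Escape speed v_esc = √(2μ/r) = √2 × v_c = 7090 m/s.
Δv = v_esc − v_c = 2076 m/s.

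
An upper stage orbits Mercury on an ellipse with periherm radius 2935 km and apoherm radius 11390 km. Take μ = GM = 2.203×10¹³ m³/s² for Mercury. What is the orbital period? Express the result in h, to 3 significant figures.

T ≈ 7.13 h

Semi-major axis a = (r_p + r_a)/2 = (2935.0 + 11390)/2 = 7162.5 km = 7.162×10⁶ m.
By Kepler's third law T = 2π√(a³/μ) = 2π × 4.084×10³ = 2.566×10⁴ s.
= 7.128 h.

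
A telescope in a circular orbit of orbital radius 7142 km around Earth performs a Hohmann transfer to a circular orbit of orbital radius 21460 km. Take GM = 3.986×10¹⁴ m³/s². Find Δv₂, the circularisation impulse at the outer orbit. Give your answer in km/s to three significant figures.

Δv ≈ 1.26 km/s

r₁ = 7142 km = 7.142×10⁶ m.
r₂ = 21460 km = 2.146×10⁷ m.
Transfer ellipse a_t = (r₁ + r₂)/2 = 1.430×10⁷ m.
At r₁: circular v_c1 = √(μ/r₁) = 7471 m/s; transfer-perigee v_p = √[μ(2/r₁ − 1/a_t)] = 9151 m/s.
At r₂: circular v_c2 = √(μ/r₂) = 4310 m/s; transfer-apogee v_a = √[μ(2/r₂ − 1/a_t)] = 3046 m/s.
Δv₂ = v_c2 − v_a = 1264 m/s.
= 1.264 km/s.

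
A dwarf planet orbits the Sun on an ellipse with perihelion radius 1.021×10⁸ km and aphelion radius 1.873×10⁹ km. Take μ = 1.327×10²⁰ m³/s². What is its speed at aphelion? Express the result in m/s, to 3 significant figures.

v ≈ 2710 m/s

Semi-major axis a = (r_p + r_a)/2 = 9.8755×10⁸ km = 9.876×10¹¹ m.
Vis-viva: v² = μ(2/r − 1/a) = 1.327×10²⁰ × (1.068×10⁻¹² − 1.013×10⁻¹²) = 7.325×10⁶ m²/s².
v = 2706 m/s.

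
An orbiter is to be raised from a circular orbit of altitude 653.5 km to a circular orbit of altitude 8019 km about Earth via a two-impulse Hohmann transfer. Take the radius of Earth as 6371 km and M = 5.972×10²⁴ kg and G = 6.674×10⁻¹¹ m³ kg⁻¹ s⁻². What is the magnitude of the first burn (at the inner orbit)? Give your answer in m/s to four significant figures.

μ = GM = 6.674×10⁻¹¹ × 5.972×10²⁴ = 3.986×10¹⁴ m³/s².
r₁ = 6371 + 653.5 = 7024.5 km = 7.0245×10⁶ m.
r₂ = 6371 + 8019 = 14390 km = 1.4390×10⁷ m.
Transfer ellipse a_t = (r₁ + r₂)/2 = 1.071×10⁷ m.
At r₁: circular v_c1 = √(μ/r₁) = 7533 m/s; transfer-perigee v_p = √[μ(2/r₁ − 1/a_t)] = 8732 m/s.
Δv₁ = v_p − v_c1 = 1200 m/s.

Δv ≈ 1200 m/s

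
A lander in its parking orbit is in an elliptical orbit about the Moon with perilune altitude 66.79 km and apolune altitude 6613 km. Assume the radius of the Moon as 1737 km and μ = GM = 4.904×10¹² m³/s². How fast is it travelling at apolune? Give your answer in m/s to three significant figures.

r_p = 1737 + 66.79 = 1803.8 km = 1.8038×10⁶ m.
r_a = 1737 + 6613 = 8350.0 km = 8.3500×10⁶ m.
Semi-major axis a = (r_p + r_a)/2 = 5076.9 km = 5.077×10⁶ m.
Vis-viva: v² = μ(2/r − 1/a) = 4.904×10¹² × (2.395×10⁻⁷ − 1.970×10⁻⁷) = 2.087×10⁵ m²/s².
v = 456.8 m/s.

v ≈ 457 m/s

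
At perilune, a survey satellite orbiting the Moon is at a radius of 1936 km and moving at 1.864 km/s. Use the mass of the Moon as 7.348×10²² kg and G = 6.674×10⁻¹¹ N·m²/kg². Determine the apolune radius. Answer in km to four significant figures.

apolune radius ≈ 4226 km

μ = GM = 6.674×10⁻¹¹ × 7.348×10²² = 4.904×10¹² m³/s².
r_p = 1.936×10⁶ m.
Specific energy ε = v²/2 − μ/r = -7.958×10⁵ J/kg, so a = −μ/(2ε) = 3.081×10⁶ m.
The apsides satisfy r_p + r_a = 2a, so the apolune radius is 2a − r_p = 4.226×10⁶ m = 4226.1 km.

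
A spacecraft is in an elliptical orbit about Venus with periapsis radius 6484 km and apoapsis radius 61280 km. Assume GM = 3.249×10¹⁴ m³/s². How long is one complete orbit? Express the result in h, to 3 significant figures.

T ≈ 19.1 h

Semi-major axis a = (r_p + r_a)/2 = (6484.0 + 61280)/2 = 33882 km = 3.388×10⁷ m.
By Kepler's third law T = 2π√(a³/μ) = 2π × 1.094×10⁴ = 6.875×10⁴ s.
= 19.10 h.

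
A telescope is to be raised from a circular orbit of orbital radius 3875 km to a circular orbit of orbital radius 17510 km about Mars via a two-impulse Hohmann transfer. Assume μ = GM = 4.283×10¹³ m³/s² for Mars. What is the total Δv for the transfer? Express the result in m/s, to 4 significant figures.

r₁ = 3875 km = 3.875×10⁶ m.
r₂ = 17510 km = 1.751×10⁷ m.
Transfer ellipse a_t = (r₁ + r₂)/2 = 1.069×10⁷ m.
At r₁: circular v_c1 = √(μ/r₁) = 3325 m/s; transfer-periapsis v_p = √[μ(2/r₁ − 1/a_t)] = 4254 m/s.
Δv₁ = v_p − v_c1 = 929.8 m/s.
At r₂: circular v_c2 = √(μ/r₂) = 1564 m/s; transfer-apoapsis v_a = √[μ(2/r₂ − 1/a_t)] = 941.5 m/s.
Δv₂ = v_c2 − v_a = 622.5 m/s.
Total Δv = Δv₁ + Δv₂ = 1552 m/s.

Δv_total ≈ 1552 m/s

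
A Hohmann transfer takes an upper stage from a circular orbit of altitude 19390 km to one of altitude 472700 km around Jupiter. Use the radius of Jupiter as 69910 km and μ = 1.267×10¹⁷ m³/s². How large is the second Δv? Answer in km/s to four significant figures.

r₁ = 69910 + 19390 = 89300 km = 8.9300×10⁷ m.
r₂ = 69910 + 472700 = 542610 km = 5.4261×10⁸ m.
Transfer ellipse a_t = (r₁ + r₂)/2 = 3.160×10⁸ m.
At r₁: circular v_c1 = √(μ/r₁) = 37670 m/s; transfer-perijove v_p = √[μ(2/r₁ − 1/a_t)] = 49360 m/s.
At r₂: circular v_c2 = √(μ/r₂) = 15280 m/s; transfer-apojove v_a = √[μ(2/r₂ − 1/a_t)] = 8124 m/s.
Δv₂ = v_c2 − v_a = 7157 m/s.
= 7.157 km/s.

Δv ≈ 7.157 km/s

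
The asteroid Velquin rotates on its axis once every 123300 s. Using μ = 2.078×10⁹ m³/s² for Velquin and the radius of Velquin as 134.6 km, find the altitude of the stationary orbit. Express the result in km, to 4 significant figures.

h_sync ≈ 793.8 km

A synchronous orbit has period T, so by Kepler's third law a = (μT²/4π²)^(1/3).
μT²/4π² = 2.078×10⁹ × (1.233×10⁵)² / 39.48 = 8.002×10¹⁷ m³.
a = 9.284×10⁵ m = 928.40 km.
Altitude h = a − R = 928.40 − 134.6 = 793.80 km.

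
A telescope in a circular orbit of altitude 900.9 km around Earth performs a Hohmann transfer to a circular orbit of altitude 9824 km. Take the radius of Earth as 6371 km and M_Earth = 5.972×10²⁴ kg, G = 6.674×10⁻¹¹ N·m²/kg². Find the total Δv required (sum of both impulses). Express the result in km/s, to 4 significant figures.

μ = GM = 6.674×10⁻¹¹ × 5.972×10²⁴ = 3.986×10¹⁴ m³/s².
r₁ = 6371 + 900.9 = 7271.9 km = 7.2719×10⁶ m.
r₂ = 6371 + 9824 = 16195 km = 1.6195×10⁷ m.
Transfer ellipse a_t = (r₁ + r₂)/2 = 1.173×10⁷ m.
At r₁: circular v_c1 = √(μ/r₁) = 7403 m/s; transfer-perigee v_p = √[μ(2/r₁ − 1/a_t)] = 8698 m/s.
Δv₁ = v_p − v_c1 = 1294 m/s.
At r₂: circular v_c2 = √(μ/r₂) = 4961 m/s; transfer-apogee v_a = √[μ(2/r₂ − 1/a_t)] = 3905 m/s.
Δv₂ = v_c2 − v_a = 1055 m/s.
Total Δv = Δv₁ + Δv₂ = 2350 m/s = 2.350 km/s.

Δv_total ≈ 2.350 km/s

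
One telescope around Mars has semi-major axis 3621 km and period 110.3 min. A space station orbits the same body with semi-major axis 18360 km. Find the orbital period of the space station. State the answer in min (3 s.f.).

Kepler's third law: T² ∝ a³, so T₂ = T₁ (a₂/a₁)^(3/2).
a₂/a₁ = 5.070, (a₂/a₁)^(3/2) = 11.42.
T₂ = 110.3 × 11.42 = 1259 min.

T₂ ≈ 1260 min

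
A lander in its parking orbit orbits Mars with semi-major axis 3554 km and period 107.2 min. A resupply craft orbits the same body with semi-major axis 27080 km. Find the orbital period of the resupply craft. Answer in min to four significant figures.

Kepler's third law: T² ∝ a³, so T₂ = T₁ (a₂/a₁)^(3/2).
a₂/a₁ = 7.620, (a₂/a₁)^(3/2) = 21.03.
T₂ = 107.2 × 21.03 = 2255 min.

T₂ ≈ 2255 min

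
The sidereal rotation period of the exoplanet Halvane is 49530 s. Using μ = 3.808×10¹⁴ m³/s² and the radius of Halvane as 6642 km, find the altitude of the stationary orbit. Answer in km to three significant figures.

h_sync ≈ 22100 km

A synchronous orbit has period T, so by Kepler's third law a = (μT²/4π²)^(1/3).
μT²/4π² = 3.808×10¹⁴ × (4.953×10⁴)² / 39.48 = 2.366×10²² m³.
a = 2.871×10⁷ m = 28709 km.
Altitude h = a − R = 28709 − 6642 = 22067 km.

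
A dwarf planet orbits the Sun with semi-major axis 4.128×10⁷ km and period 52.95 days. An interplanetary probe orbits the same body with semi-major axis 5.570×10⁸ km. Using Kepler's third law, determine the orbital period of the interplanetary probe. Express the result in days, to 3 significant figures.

T₂ ≈ 2620 days

Kepler's third law: T² ∝ a³, so T₂ = T₁ (a₂/a₁)^(3/2).
a₂/a₁ = 13.49, (a₂/a₁)^(3/2) = 49.56.
T₂ = 52.95 × 49.56 = 2624 days.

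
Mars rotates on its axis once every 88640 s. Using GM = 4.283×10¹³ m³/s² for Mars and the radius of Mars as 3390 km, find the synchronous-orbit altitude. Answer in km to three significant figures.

h_sync ≈ 17000 km

A synchronous orbit has period T, so by Kepler's third law a = (μT²/4π²)^(1/3).
μT²/4π² = 4.283×10¹³ × (8.864×10⁴)² / 39.48 = 8.524×10²¹ m³.
a = 2.043×10⁷ m = 20428 km.
Altitude h = a − R = 20428 − 3390 = 17038 km.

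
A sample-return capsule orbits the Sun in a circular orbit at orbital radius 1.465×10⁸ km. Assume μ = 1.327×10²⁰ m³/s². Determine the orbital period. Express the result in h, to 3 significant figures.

T ≈ 8500 h

r = 1.465×10⁸ km = 1.465×10¹¹ m.
Kepler's third law: T = 2π√(r³/μ) = 2π√((1.465×10¹¹)³ / 1.327×10²⁰).
r³/μ = 2.369×10¹³ s², so T = 2π × 4.868×10⁶ = 3.058×10⁷ s.
Converting: 3.058×10⁷ s ÷ 3600 = 8496 h.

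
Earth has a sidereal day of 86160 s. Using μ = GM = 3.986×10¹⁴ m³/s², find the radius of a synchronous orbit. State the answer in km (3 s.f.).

r_sync ≈ 42200 km

A synchronous orbit has period T, so by Kepler's third law a = (μT²/4π²)^(1/3).
μT²/4π² = 3.986×10¹⁴ × (8.616×10⁴)² / 39.48 = 7.495×10²² m³.
a = 4.216×10⁷ m = 42163 km.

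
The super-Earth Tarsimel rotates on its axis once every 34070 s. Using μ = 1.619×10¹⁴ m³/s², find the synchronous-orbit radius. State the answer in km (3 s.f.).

A synchronous orbit has period T, so by Kepler's third law a = (μT²/4π²)^(1/3).
μT²/4π² = 1.619×10¹⁴ × (3.407×10⁴)² / 39.48 = 4.760×10²¹ m³.
a = 1.682×10⁷ m = 16822 km.

r_sync ≈ 16800 km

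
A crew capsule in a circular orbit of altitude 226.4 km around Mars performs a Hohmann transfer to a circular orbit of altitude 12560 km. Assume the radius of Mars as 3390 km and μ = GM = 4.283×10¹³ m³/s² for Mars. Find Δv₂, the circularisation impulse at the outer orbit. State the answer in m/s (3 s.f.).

Δv ≈ 642 m/s

r₁ = 3390 + 226.4 = 3616.4 km = 3.6164×10⁶ m.
r₂ = 3390 + 12560 = 15950 km = 1.5950×10⁷ m.
Transfer ellipse a_t = (r₁ + r₂)/2 = 9.783×10⁶ m.
At r₁: circular v_c1 = √(μ/r₁) = 3441 m/s; transfer-periapsis v_p = √[μ(2/r₁ − 1/a_t)] = 4394 m/s.
At r₂: circular v_c2 = √(μ/r₂) = 1639 m/s; transfer-apoapsis v_a = √[μ(2/r₂ − 1/a_t)] = 996.3 m/s.
Δv₂ = v_c2 − v_a = 642.4 m/s.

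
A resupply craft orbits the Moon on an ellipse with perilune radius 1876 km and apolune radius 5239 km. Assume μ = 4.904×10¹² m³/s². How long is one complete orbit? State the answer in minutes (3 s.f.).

T ≈ 317 minutes

Semi-major axis a = (r_p + r_a)/2 = (1876.0 + 5239.0)/2 = 3557.5 km = 3.558×10⁶ m.
By Kepler's third law T = 2π√(a³/μ) = 2π × 3.030×10³ = 1.904×10⁴ s.
= 317.3 minutes.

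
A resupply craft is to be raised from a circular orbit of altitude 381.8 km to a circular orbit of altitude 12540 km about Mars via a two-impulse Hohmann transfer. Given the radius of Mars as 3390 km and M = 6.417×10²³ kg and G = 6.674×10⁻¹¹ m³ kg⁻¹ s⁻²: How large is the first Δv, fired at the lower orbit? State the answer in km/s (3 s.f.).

μ = GM = 6.674×10⁻¹¹ × 6.417×10²³ = 4.283×10¹³ m³/s².
r₁ = 3390 + 381.8 = 3771.8 km = 3.7718×10⁶ m.
r₂ = 3390 + 12540 = 15930 km = 1.5930×10⁷ m.
Transfer ellipse a_t = (r₁ + r₂)/2 = 9.851×10⁶ m.
At r₁: circular v_c1 = √(μ/r₁) = 3370 m/s; transfer-periapsis v_p = √[μ(2/r₁ − 1/a_t)] = 4285 m/s.
Δv₁ = v_p − v_c1 = 915.4 m/s.
= 0.9154 km/s.

Δv ≈ 0.915 km/s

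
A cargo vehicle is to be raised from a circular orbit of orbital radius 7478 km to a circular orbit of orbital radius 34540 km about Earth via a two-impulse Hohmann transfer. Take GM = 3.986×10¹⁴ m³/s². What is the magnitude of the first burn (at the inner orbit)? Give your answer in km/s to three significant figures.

r₁ = 7478 km = 7.478×10⁶ m.
r₂ = 34540 km = 3.454×10⁷ m.
Transfer ellipse a_t = (r₁ + r₂)/2 = 2.101×10⁷ m.
At r₁: circular v_c1 = √(μ/r₁) = 7301 m/s; transfer-perigee v_p = √[μ(2/r₁ − 1/a_t)] = 9361 m/s.
Δv₁ = v_p − v_c1 = 2060 m/s.
= 2.060 km/s.

Δv ≈ 2.06 km/s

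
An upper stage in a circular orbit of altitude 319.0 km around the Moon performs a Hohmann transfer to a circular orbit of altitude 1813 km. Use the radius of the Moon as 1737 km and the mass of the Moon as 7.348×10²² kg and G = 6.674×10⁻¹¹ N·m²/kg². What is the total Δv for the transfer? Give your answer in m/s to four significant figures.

μ = GM = 6.674×10⁻¹¹ × 7.348×10²² = 4.904×10¹² m³/s².
r₁ = 1737 + 319.0 = 2056.0 km = 2.0560×10⁶ m.
r₂ = 1737 + 1813 = 3550.0 km = 3.5500×10⁶ m.
Transfer ellipse a_t = (r₁ + r₂)/2 = 2.803×10⁶ m.
At r₁: circular v_c1 = √(μ/r₁) = 1544 m/s; transfer-perilune v_p = √[μ(2/r₁ − 1/a_t)] = 1738 m/s.
Δv₁ = v_p − v_c1 = 193.7 m/s.
At r₂: circular v_c2 = √(μ/r₂) = 1175 m/s; transfer-apolune v_a = √[μ(2/r₂ − 1/a_t)] = 1007 m/s.
Δv₂ = v_c2 − v_a = 168.7 m/s.
Total Δv = Δv₁ + Δv₂ = 362.4 m/s.

Δv_total ≈ 362.4 m/s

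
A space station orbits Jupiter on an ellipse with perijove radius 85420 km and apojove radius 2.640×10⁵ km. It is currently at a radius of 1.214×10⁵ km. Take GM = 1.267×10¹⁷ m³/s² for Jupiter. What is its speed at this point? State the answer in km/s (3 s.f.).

Semi-major axis a = (r_p + r_a)/2 = 1.7471×10⁵ km = 1.747×10⁸ m.
Vis-viva: v² = μ(2/r − 1/a) = 1.267×10¹⁷ × (1.647×10⁻⁸ − 5.724×10⁻⁹) = 1.362×10⁹ m²/s².
v = 36910 m/s = 36.91 km/s.

v ≈ 36.9 km/s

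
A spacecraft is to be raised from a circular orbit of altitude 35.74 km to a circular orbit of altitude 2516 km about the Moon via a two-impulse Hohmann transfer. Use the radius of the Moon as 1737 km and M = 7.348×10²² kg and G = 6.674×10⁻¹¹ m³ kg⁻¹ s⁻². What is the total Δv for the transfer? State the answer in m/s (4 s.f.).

μ = GM = 6.674×10⁻¹¹ × 7.348×10²² = 4.904×10¹² m³/s².
r₁ = 1737 + 35.74 = 1772.7 km = 1.7727×10⁶ m.
r₂ = 1737 + 2516 = 4253.0 km = 4.2530×10⁶ m.
Transfer ellipse a_t = (r₁ + r₂)/2 = 3.013×10⁶ m.
At r₁: circular v_c1 = √(μ/r₁) = 1663 m/s; transfer-perilune v_p = √[μ(2/r₁ − 1/a_t)] = 1976 m/s.
Δv₁ = v_p − v_c1 = 312.9 m/s.
At r₂: circular v_c2 = √(μ/r₂) = 1074 m/s; transfer-apolune v_a = √[μ(2/r₂ − 1/a_t)] = 823.7 m/s.
Δv₂ = v_c2 − v_a = 250.1 m/s.
Total Δv = Δv₁ + Δv₂ = 563.0 m/s.

Δv_total ≈ 563.0 m/s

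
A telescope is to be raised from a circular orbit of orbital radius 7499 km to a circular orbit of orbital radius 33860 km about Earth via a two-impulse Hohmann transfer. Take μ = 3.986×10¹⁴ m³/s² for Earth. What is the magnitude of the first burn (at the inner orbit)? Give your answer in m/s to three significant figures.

r₁ = 7499 km = 7.499×10⁶ m.
r₂ = 33860 km = 3.386×10⁷ m.
Transfer ellipse a_t = (r₁ + r₂)/2 = 2.068×10⁷ m.
At r₁: circular v_c1 = √(μ/r₁) = 7291 m/s; transfer-perigee v_p = √[μ(2/r₁ − 1/a_t)] = 9329 m/s.
Δv₁ = v_p − v_c1 = 2038 m/s.

Δv ≈ 2040 m/s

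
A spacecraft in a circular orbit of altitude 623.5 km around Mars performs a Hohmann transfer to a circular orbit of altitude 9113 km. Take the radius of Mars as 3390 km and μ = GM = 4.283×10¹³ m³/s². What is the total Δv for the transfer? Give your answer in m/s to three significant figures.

r₁ = 3390 + 623.5 = 4013.5 km = 4.0135×10⁶ m.
r₂ = 3390 + 9113 = 12503 km = 1.2503×10⁷ m.
Transfer ellipse a_t = (r₁ + r₂)/2 = 8.258×10⁶ m.
At r₁: circular v_c1 = √(μ/r₁) = 3267 m/s; transfer-periapsis v_p = √[μ(2/r₁ − 1/a_t)] = 4020 m/s.
Δv₁ = v_p − v_c1 = 752.8 m/s.
At r₂: circular v_c2 = √(μ/r₂) = 1851 m/s; transfer-apoapsis v_a = √[μ(2/r₂ − 1/a_t)] = 1290 m/s.
Δv₂ = v_c2 − v_a = 560.5 m/s.
Total Δv = Δv₁ + Δv₂ = 1313 m/s.

Δv_total ≈ 1310 m/s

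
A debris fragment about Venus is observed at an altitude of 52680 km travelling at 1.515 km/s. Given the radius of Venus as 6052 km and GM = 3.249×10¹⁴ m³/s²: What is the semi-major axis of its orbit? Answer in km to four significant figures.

r = 6052 + 52680 = 58732 km = 5.873×10⁷ m.
Vis-viva rearranged: 1/a = 2/r − v²/μ = 3.405×10⁻⁸ − 7.064×10⁻⁹ = 2.699×10⁻⁸ m⁻¹.
a = 3.705×10⁷ m = 37053 km.

a ≈ 37050 km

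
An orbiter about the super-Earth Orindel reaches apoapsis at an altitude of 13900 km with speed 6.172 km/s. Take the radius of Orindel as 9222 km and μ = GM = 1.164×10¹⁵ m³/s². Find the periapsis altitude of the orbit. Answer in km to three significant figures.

periapsis altitude ≈ 4850 km

r_a = 9222 + 13900 = 23122 km = 2.312×10⁷ m.
Specific energy ε = v²/2 − μ/r = -3.129×10⁷ J/kg, so a = −μ/(2ε) = 1.860×10⁷ m.
The apsides satisfy r_p + r_a = 2a, so the periapsis radius is 2a − r_a = 1.407×10⁷ m = 14073 km.
Periapsis altitude = 14073 − 9222 = 4850.6 km.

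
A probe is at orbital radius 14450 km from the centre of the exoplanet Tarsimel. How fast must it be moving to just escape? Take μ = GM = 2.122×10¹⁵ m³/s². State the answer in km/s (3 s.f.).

v_esc ≈ 17.1 km/s

r = 14450 km = 1.445×10⁷ m.
Escape speed v_esc = √(2μ/r) = √(2 × 2.122×10¹⁵ / 1.445×10⁷) = √(2.937×10⁸) = 17140 m/s.
= 17.14 km/s.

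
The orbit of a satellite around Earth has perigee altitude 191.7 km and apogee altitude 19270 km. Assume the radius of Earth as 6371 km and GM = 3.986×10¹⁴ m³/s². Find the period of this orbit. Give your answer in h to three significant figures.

r_p = 6371 + 191.7 = 6562.7 km = 6.5627×10⁶ m.
r_a = 6371 + 19270 = 25641 km = 2.5641×10⁷ m.
Semi-major axis a = (r_p + r_a)/2 = (6562.7 + 25641)/2 = 16102 km = 1.610×10⁷ m.
By Kepler's third law T = 2π√(a³/μ) = 2π × 3.236×10³ = 2.033×10⁴ s.
= 5.648 h.

T ≈ 5.65 h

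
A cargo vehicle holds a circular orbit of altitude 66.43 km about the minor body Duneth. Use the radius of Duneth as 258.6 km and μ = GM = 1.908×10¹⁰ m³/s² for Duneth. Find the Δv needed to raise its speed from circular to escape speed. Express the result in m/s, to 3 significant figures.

r = 258.6 + 66.43 = 325.03 km = 3.2503×10⁵ m.
Circular speed v_c = √(μ/r) = 242.3 m/s.
Escape speed v_esc = √(2μ/r) = √2 × v_c = 342.6 m/s.
Δv = v_esc − v_c = 100.4 m/s.

Δv ≈ 100 m/s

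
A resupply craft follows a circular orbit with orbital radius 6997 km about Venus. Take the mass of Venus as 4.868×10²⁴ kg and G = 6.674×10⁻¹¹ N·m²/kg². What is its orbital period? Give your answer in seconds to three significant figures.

μ = GM = 6.674×10⁻¹¹ × 4.868×10²⁴ = 3.249×10¹⁴ m³/s².
r = 6997 km = 6.997×10⁶ m.
Kepler's third law: T = 2π√(r³/μ) = 2π√((6.997×10⁶)³ / 3.249×10¹⁴).
r³/μ = 1.054×10⁶ s², so T = 2π × 1.027×10³ = 6.452×10³ s.

T ≈ 6450 seconds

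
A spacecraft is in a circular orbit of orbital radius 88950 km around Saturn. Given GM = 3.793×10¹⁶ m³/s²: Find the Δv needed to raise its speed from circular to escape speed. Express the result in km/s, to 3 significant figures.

r = 88950 km = 8.895×10⁷ m.
Circular speed v_c = √(μ/r) = 20650 m/s.
Escape speed v_esc = √(2μ/r) = √2 × v_c = 29200 m/s.
Δv = v_esc − v_c = 8553 m/s = 8.553 km/s.

Δv ≈ 8.55 km/s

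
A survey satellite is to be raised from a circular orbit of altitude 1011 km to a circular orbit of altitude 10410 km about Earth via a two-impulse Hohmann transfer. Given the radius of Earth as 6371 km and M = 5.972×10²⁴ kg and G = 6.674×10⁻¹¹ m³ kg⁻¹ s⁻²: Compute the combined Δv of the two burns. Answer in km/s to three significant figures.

Δv_total ≈ 2.38 km/s

μ = GM = 6.674×10⁻¹¹ × 5.972×10²⁴ = 3.986×10¹⁴ m³/s².
r₁ = 6371 + 1011 = 7382.0 km = 7.3820×10⁶ m.
r₂ = 6371 + 10410 = 16781 km = 1.6781×10⁷ m.
Transfer ellipse a_t = (r₁ + r₂)/2 = 1.208×10⁷ m.
At r₁: circular v_c1 = √(μ/r₁) = 7348 m/s; transfer-perigee v_p = √[μ(2/r₁ − 1/a_t)] = 8660 m/s.
Δv₁ = v_p − v_c1 = 1312 m/s.
At r₂: circular v_c2 = √(μ/r₂) = 4874 m/s; transfer-apogee v_a = √[μ(2/r₂ − 1/a_t)] = 3810 m/s.
Δv₂ = v_c2 − v_a = 1064 m/s.
Total Δv = Δv₁ + Δv₂ = 2376 m/s = 2.376 km/s.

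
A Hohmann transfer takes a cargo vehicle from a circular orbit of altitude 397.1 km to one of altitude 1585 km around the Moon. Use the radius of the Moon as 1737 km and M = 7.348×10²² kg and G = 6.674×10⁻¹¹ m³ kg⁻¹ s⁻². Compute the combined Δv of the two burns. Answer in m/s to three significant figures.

μ = GM = 6.674×10⁻¹¹ × 7.348×10²² = 4.904×10¹² m³/s².
r₁ = 1737 + 397.1 = 2134.1 km = 2.1341×10⁶ m.
r₂ = 1737 + 1585 = 3322.0 km = 3.3220×10⁶ m.
Transfer ellipse a_t = (r₁ + r₂)/2 = 2.728×10⁶ m.
At r₁: circular v_c1 = √(μ/r₁) = 1516 m/s; transfer-perilune v_p = √[μ(2/r₁ − 1/a_t)] = 1673 m/s.
Δv₁ = v_p − v_c1 = 156.9 m/s.
At r₂: circular v_c2 = √(μ/r₂) = 1215 m/s; transfer-apolune v_a = √[μ(2/r₂ − 1/a_t)] = 1075 m/s.
Δv₂ = v_c2 − v_a = 140.4 m/s.
Total Δv = Δv₁ + Δv₂ = 297.3 m/s.

Δv_total ≈ 297 m/s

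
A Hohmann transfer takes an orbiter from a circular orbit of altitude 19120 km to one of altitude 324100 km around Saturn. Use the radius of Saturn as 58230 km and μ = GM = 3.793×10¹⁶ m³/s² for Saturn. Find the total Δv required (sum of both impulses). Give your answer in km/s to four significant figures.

r₁ = 58230 + 19120 = 77350 km = 7.7350×10⁷ m.
r₂ = 58230 + 324100 = 382330 km = 3.8233×10⁸ m.
Transfer ellipse a_t = (r₁ + r₂)/2 = 2.298×10⁸ m.
At r₁: circular v_c1 = √(μ/r₁) = 22140 m/s; transfer-perikrone v_p = √[μ(2/r₁ − 1/a_t)] = 28560 m/s.
Δv₁ = v_p − v_c1 = 6416 m/s.
At r₂: circular v_c2 = √(μ/r₂) = 9960 m/s; transfer-apokrone v_a = √[μ(2/r₂ − 1/a_t)] = 5778 m/s.
Δv₂ = v_c2 − v_a = 4182 m/s.
Total Δv = Δv₁ + Δv₂ = 10600 m/s = 10.60 km/s.

Δv_total ≈ 10.60 km/s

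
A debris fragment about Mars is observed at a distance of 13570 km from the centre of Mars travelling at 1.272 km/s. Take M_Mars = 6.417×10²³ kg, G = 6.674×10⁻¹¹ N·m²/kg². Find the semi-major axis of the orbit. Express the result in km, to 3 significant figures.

μ = GM = 6.674×10⁻¹¹ × 6.417×10²³ = 4.283×10¹³ m³/s².
r = 1.357×10⁷ m.
Vis-viva rearranged: 1/a = 2/r − v²/μ = 1.474×10⁻⁷ − 3.778×10⁻⁸ = 1.096×10⁻⁷ m⁻¹.
a = 9.124×10⁶ m = 9123.7 km.

a ≈ 9120 km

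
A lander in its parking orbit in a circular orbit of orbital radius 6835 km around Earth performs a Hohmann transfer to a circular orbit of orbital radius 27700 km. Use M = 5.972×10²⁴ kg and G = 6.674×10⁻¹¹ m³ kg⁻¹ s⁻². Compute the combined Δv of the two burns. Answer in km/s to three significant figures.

Δv_total ≈ 3.44 km/s

μ = GM = 6.674×10⁻¹¹ × 5.972×10²⁴ = 3.986×10¹⁴ m³/s².
r₁ = 6835 km = 6.835×10⁶ m.
r₂ = 27700 km = 2.770×10⁷ m.
Transfer ellipse a_t = (r₁ + r₂)/2 = 1.727×10⁷ m.
At r₁: circular v_c1 = √(μ/r₁) = 7636 m/s; transfer-perigee v_p = √[μ(2/r₁ − 1/a_t)] = 9672 m/s.
Δv₁ = v_p − v_c1 = 2036 m/s.
At r₂: circular v_c2 = √(μ/r₂) = 3793 m/s; transfer-apogee v_a = √[μ(2/r₂ − 1/a_t)] = 2387 m/s.
Δv₂ = v_c2 − v_a = 1407 m/s.
Total Δv = Δv₁ + Δv₂ = 3442 m/s = 3.442 km/s.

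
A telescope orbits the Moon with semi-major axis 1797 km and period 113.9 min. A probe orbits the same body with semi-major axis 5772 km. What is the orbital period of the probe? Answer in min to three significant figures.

T₂ ≈ 656 min

Kepler's third law: T² ∝ a³, so T₂ = T₁ (a₂/a₁)^(3/2).
a₂/a₁ = 3.212, (a₂/a₁)^(3/2) = 5.757.
T₂ = 113.9 × 5.757 = 655.7 min.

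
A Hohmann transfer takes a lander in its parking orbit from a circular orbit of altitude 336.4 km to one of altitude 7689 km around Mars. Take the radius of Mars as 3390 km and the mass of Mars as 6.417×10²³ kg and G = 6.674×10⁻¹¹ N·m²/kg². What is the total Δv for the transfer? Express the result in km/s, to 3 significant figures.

μ = GM = 6.674×10⁻¹¹ × 6.417×10²³ = 4.283×10¹³ m³/s².
r₁ = 3390 + 336.4 = 3726.4 km = 3.7264×10⁶ m.
r₂ = 3390 + 7689 = 11079 km = 1.1079×10⁷ m.
Transfer ellipse a_t = (r₁ + r₂)/2 = 7.403×10⁶ m.
At r₁: circular v_c1 = √(μ/r₁) = 3390 m/s; transfer-periapsis v_p = √[μ(2/r₁ − 1/a_t)] = 4147 m/s.
Δv₁ = v_p − v_c1 = 757.2 m/s.
At r₂: circular v_c2 = √(μ/r₂) = 1966 m/s; transfer-apoapsis v_a = √[μ(2/r₂ − 1/a_t)] = 1395 m/s.
Δv₂ = v_c2 − v_a = 571.2 m/s.
Total Δv = Δv₁ + Δv₂ = 1328 m/s = 1.328 km/s.

Δv_total ≈ 1.33 km/s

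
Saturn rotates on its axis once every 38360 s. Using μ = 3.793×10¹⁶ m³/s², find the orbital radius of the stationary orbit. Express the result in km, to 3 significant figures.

r_sync ≈ 1.12×10⁵ km

A synchronous orbit has period T, so by Kepler's third law a = (μT²/4π²)^(1/3).
μT²/4π² = 3.793×10¹⁶ × (3.836×10⁴)² / 39.48 = 1.414×10²⁴ m³.
a = 1.122×10⁸ m = 1.1223×10⁵ km.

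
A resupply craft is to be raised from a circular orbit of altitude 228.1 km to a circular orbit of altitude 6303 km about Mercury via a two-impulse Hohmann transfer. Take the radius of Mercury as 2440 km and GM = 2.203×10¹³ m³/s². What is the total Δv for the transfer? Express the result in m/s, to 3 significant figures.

r₁ = 2440 + 228.1 = 2668.1 km = 2.6681×10⁶ m.
r₂ = 2440 + 6303 = 8743.0 km = 8.7430×10⁶ m.
Transfer ellipse a_t = (r₁ + r₂)/2 = 5.706×10⁶ m.
At r₁: circular v_c1 = √(μ/r₁) = 2873 m/s; transfer-periherm v_p = √[μ(2/r₁ − 1/a_t)] = 3557 m/s.
Δv₁ = v_p − v_c1 = 683.6 m/s.
At r₂: circular v_c2 = √(μ/r₂) = 1587 m/s; transfer-apoherm v_a = √[μ(2/r₂ − 1/a_t)] = 1085 m/s.
Δv₂ = v_c2 − v_a = 501.9 m/s.
Total Δv = Δv₁ + Δv₂ = 1185 m/s.

Δv_total ≈ 1190 m/s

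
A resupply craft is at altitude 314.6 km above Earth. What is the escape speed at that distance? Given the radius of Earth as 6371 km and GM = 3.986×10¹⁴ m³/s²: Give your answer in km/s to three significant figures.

r = 6371 + 314.6 = 6685.6 km = 6.6856×10⁶ m.
Escape speed v_esc = √(2μ/r) = √(2 × 3.986×10¹⁴ / 6.686×10⁶) = √(1.192×10⁸) = 10920 m/s.
= 10.92 km/s.

v_esc ≈ 10.9 km/s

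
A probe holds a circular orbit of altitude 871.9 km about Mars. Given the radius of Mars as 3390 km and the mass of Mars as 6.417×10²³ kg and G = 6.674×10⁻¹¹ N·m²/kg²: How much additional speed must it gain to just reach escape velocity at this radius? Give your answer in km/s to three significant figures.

μ = GM = 6.674×10⁻¹¹ × 6.417×10²³ = 4.283×10¹³ m³/s².
r = 3390 + 871.9 = 4261.9 km = 4.2619×10⁶ m.
Circular speed v_c = √(μ/r) = 3170 m/s.
Escape speed v_esc = √(2μ/r) = √2 × v_c = 4483 m/s.
Δv = v_esc − v_c = 1313 m/s = 1.313 km/s.

Δv ≈ 1.31 km/s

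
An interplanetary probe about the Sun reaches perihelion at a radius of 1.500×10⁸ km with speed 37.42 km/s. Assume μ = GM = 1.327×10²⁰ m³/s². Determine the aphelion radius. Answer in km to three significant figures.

r_p = 1.500×10¹¹ m.
Specific energy ε = v²/2 − μ/r = -1.845×10⁸ J/kg, so a = −μ/(2ε) = 3.595×10¹¹ m.
The apsides satisfy r_p + r_a = 2a, so the aphelion radius is 2a − r_p = 5.691×10¹¹ m = 5.6909×10⁸ km.

aphelion radius ≈ 5.69×10⁸ km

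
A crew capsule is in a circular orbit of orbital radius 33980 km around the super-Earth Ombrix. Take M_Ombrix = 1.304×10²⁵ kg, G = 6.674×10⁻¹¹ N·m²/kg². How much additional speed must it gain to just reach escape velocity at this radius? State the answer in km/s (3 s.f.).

Δv ≈ 2.10 km/s

μ = GM = 6.674×10⁻¹¹ × 1.304×10²⁵ = 8.703×10¹⁴ m³/s².
r = 33980 km = 3.398×10⁷ m.
Circular speed v_c = √(μ/r) = 5061 m/s.
Escape speed v_esc = √(2μ/r) = √2 × v_c = 7157 m/s.
Δv = v_esc − v_c = 2096 m/s = 2.096 km/s.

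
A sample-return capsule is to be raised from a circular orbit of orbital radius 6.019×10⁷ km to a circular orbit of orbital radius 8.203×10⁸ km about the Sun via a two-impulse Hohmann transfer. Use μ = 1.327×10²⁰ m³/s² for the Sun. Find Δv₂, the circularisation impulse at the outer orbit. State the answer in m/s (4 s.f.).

r₁ = 6.019×10⁷ km = 6.019×10¹⁰ m.
r₂ = 8.203×10⁸ km = 8.203×10¹¹ m.
Transfer ellipse a_t = (r₁ + r₂)/2 = 4.402×10¹¹ m.
At r₁: circular v_c1 = √(μ/r₁) = 46950 m/s; transfer-perihelion v_p = √[μ(2/r₁ − 1/a_t)] = 64090 m/s.
At r₂: circular v_c2 = √(μ/r₂) = 12720 m/s; transfer-aphelion v_a = √[μ(2/r₂ − 1/a_t)] = 4703 m/s.
Δv₂ = v_c2 − v_a = 8016 m/s.

Δv ≈ 8016 m/s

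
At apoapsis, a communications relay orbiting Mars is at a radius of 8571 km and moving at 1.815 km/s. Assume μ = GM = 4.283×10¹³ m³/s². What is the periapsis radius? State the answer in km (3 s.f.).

r_a = 8.571×10⁶ m.
Specific energy ε = v²/2 − μ/r = -3.350×10⁶ J/kg, so a = −μ/(2ε) = 6.393×10⁶ m.
The apsides satisfy r_p + r_a = 2a, so the periapsis radius is 2a − r_a = 4.214×10⁶ m = 4214.2 km.

periapsis radius ≈ 4210 km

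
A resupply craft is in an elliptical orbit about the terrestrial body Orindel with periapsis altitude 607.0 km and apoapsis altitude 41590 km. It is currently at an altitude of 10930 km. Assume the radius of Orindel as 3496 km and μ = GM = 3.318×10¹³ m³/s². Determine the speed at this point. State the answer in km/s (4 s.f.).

r_p = 3496 + 607.0 = 4103.0 km = 4.1030×10⁶ m.
r_a = 3496 + 41590 = 45086 km = 4.5086×10⁷ m.
r = 3496 + 10930 = 14426 km = 1.443×10⁷ m.
Semi-major axis a = (r_p + r_a)/2 = 24594 km = 2.459×10⁷ m.
Vis-viva: v² = μ(2/r − 1/a) = 3.318×10¹³ × (1.386×10⁻⁷ − 4.066×10⁻⁸) = 3.251×10⁶ m²/s².
v = 1803 m/s = 1.803 km/s.

v ≈ 1.803 km/s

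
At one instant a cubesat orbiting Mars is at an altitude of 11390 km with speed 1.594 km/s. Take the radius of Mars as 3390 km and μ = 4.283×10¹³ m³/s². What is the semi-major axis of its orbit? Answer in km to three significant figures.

a ≈ 13200 km

r = 3390 + 11390 = 14780 km = 1.478×10⁷ m.
Vis-viva rearranged: 1/a = 2/r − v²/μ = 1.353×10⁻⁷ − 5.932×10⁻⁸ = 7.599×10⁻⁸ m⁻¹.
a = 1.316×10⁷ m = 13159 km.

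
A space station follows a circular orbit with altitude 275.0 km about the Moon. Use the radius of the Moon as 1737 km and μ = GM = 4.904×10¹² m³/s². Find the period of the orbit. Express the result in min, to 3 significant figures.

T ≈ 135 min

r = 1737 + 275.0 = 2012.0 km = 2.0120×10⁶ m.
Kepler's third law: T = 2π√(r³/μ) = 2π√((2.012×10⁶)³ / 4.904×10¹²).
r³/μ = 1.661×10⁶ s², so T = 2π × 1.289×10³ = 8.097×10³ s.
Converting: 8.097×10³ s ÷ 60.00 = 135.0 min.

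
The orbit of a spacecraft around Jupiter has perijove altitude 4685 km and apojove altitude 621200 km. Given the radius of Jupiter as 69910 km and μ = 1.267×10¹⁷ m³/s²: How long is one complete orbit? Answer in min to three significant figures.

T ≈ 2200 min

r_p = 69910 + 4685 = 74595 km = 7.4595×10⁷ m.
r_a = 69910 + 621200 = 691110 km = 6.9111×10⁸ m.
Semi-major axis a = (r_p + r_a)/2 = (74595 + 6.9111×10⁵)/2 = 3.8285×10⁵ km = 3.829×10⁸ m.
By Kepler's third law T = 2π√(a³/μ) = 2π × 2.105×10⁴ = 1.322×10⁵ s.
= 2204 min.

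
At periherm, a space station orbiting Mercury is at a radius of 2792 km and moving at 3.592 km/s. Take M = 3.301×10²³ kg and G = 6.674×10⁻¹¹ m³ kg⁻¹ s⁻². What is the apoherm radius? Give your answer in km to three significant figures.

apoherm radius ≈ 12500 km

μ = GM = 6.674×10⁻¹¹ × 3.301×10²³ = 2.203×10¹³ m³/s².
r_p = 2.792×10⁶ m.
Specific energy ε = v²/2 − μ/r = -1.439×10⁶ J/kg, so a = −μ/(2ε) = 7.652×10⁶ m.
The apsides satisfy r_p + r_a = 2a, so the apoherm radius is 2a − r_p = 1.251×10⁷ m = 12513 km.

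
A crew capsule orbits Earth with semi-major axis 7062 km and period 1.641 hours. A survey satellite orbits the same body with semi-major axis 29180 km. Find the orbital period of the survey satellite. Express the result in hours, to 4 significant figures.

T₂ ≈ 13.78 hours

Kepler's third law: T² ∝ a³, so T₂ = T₁ (a₂/a₁)^(3/2).
a₂/a₁ = 4.132, (a₂/a₁)^(3/2) = 8.399.
T₂ = 1.641 × 8.399 = 13.78 hours.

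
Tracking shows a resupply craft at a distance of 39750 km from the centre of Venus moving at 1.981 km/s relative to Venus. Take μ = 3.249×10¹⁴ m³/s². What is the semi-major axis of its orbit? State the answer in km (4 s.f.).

a ≈ 26150 km

r = 3.975×10⁷ m.
Specific orbital energy ε = v²/2 − μ/r = (1981)²/2 − 3.249×10¹⁴/3.975×10⁷ = -6.211×10⁶ J/kg.
Since ε = −μ/(2a), a = −μ/(2ε) = 2.615×10⁷ m = 26154 km.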